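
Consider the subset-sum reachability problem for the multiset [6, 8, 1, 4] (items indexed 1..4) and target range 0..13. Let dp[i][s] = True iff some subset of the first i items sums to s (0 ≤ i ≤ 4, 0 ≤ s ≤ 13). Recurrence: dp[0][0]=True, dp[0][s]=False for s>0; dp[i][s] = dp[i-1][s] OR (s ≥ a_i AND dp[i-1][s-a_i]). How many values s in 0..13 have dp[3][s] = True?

i\s   0   1   2   3   4   5   6   7   8   9  10  11  12  13
  0   T   F   F   F   F   F   F   F   F   F   F   F   F   F
  1   T   F   F   F   F   F   T   F   F   F   F   F   F   F
  2   T   F   F   F   F   F   T   F   T   F   F   F   F   F
  3   T   T   F   F   F   F   T   T   T   T   F   F   F   F
  4   T   T   F   F   T   T   T   T   T   T   T   T   T   T

6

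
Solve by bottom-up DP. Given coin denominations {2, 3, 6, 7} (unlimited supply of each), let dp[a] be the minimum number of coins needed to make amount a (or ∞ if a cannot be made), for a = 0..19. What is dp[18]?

 a  0  1  2  3  4  5  6  7  8  9 10 11 12 13 14 15 16 17 18 19
dp  0  -  1  1  2  2  1  1  2  2  2  3  2  2  2  3  3  3  3  3
(- denotes ∞ / unreachable)

3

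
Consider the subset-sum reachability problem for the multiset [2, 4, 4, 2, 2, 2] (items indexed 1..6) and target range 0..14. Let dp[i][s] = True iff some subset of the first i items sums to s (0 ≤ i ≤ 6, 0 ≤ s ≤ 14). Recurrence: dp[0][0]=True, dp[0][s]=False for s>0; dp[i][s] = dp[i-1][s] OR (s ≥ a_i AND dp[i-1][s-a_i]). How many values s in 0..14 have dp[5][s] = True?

8

i\s   0   1   2   3   4   5   6   7   8   9  10  11  12  13  14
  0   T   F   F   F   F   F   F   F   F   F   F   F   F   F   F
  1   T   F   T   F   F   F   F   F   F   F   F   F   F   F   F
  2   T   F   T   F   T   F   T   F   F   F   F   F   F   F   F
  3   T   F   T   F   T   F   T   F   T   F   T   F   F   F   F
  4   T   F   T   F   T   F   T   F   T   F   T   F   T   F   F
  5   T   F   T   F   T   F   T   F   T   F   T   F   T   F   T
  6   T   F   T   F   T   F   T   F   T   F   T   F   T   F   T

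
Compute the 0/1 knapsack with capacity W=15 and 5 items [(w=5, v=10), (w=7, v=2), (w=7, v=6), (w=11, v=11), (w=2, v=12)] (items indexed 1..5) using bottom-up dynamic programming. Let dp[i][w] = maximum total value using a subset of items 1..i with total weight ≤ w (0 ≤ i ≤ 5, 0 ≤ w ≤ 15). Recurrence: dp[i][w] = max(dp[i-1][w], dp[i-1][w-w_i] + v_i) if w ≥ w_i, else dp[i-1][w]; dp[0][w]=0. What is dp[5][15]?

28

i\w   0   1   2   3   4   5   6   7   8   9  10  11  12  13  14  15
  0   0   0   0   0   0   0   0   0   0   0   0   0   0   0   0   0
  1   0   0   0   0   0  10  10  10  10  10  10  10  10  10  10  10
  2   0   0   0   0   0  10  10  10  10  10  10  10  12  12  12  12
  3   0   0   0   0   0  10  10  10  10  10  10  10  16  16  16  16
  4   0   0   0   0   0  10  10  10  10  10  10  11  16  16  16  16
  5   0   0  12  12  12  12  12  22  22  22  22  22  22  23  28  28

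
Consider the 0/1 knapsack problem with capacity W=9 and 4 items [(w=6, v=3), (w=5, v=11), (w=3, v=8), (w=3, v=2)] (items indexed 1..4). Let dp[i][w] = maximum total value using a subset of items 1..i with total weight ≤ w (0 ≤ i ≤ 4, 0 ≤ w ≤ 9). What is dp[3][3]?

8

i\w   0   1   2   3   4   5   6   7   8   9
  0   0   0   0   0   0   0   0   0   0   0
  1   0   0   0   0   0   0   3   3   3   3
  2   0   0   0   0   0  11  11  11  11  11
  3   0   0   0   8   8  11  11  11  19  19
  4   0   0   0   8   8  11  11  11  19  19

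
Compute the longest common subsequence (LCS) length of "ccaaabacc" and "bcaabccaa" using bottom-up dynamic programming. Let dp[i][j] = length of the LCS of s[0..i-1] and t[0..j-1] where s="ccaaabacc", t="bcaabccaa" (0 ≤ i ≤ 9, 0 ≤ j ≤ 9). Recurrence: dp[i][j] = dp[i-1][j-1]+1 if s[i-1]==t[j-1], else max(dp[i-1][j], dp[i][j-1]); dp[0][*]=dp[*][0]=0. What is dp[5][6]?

3

   ''  b  c  a  a  b  c  c  a  a
''  0  0  0  0  0  0  0  0  0  0
 c  0  0  1  1  1  1  1  1  1  1
 c  0  0  1  1  1  1  2  2  2  2
 a  0  0  1  2  2  2  2  2  3  3
 a  0  0  1  2  3  3  3  3  3  4
 a  0  0  1  2  3  3  3  3  4  4
 b  0  1  1  2  3  4  4  4  4  4
 a  0  1  1  2  3  4  4  4  5  5
 c  0  1  2  2  3  4  5  5  5  5
 c  0  1  2  2  3  4  5  6  6  6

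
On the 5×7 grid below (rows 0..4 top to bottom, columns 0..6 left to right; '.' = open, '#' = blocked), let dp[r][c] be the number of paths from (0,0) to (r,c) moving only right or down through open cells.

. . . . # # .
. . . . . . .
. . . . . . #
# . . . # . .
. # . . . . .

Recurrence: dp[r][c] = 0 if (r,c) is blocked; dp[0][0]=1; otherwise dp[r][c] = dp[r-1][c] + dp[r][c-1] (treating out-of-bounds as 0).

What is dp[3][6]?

18

r\c   0   1   2   3   4   5   6
  0   1   1   1   1   0   0   0
  1   1   2   3   4   4   4   4
  2   1   3   6  10  14  18   0
  3   0   3   9  19   0  18  18
  4   0   0   9  28  28  46  64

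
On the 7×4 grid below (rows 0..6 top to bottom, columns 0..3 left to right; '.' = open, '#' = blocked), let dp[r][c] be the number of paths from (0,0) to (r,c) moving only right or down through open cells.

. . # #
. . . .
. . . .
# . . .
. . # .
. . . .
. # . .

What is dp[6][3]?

21

r\c   0   1   2   3
  0   1   1   0   0
  1   1   2   2   2
  2   1   3   5   7
  3   0   3   8  15
  4   0   3   0  15
  5   0   3   3  18
  6   0   0   3  21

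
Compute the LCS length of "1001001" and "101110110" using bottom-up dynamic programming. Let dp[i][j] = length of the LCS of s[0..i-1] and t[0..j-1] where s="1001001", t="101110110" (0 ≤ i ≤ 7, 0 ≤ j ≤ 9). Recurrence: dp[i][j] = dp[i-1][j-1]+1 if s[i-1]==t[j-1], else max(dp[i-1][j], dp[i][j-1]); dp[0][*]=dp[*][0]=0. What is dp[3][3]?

   ''  1  0  1  1  1  0  1  1  0
''  0  0  0  0  0  0  0  0  0  0
 1  0  1  1  1  1  1  1  1  1  1
 0  0  1  2  2  2  2  2  2  2  2
 0  0  1  2  2  2  2  3  3  3  3
 1  0  1  2  3  3  3  3  4  4  4
 0  0  1  2  3  3  3  4  4  4  5
 0  0  1  2  3  3  3  4  4  4  5
 1  0  1  2  3  4  4  4  5  5  5

2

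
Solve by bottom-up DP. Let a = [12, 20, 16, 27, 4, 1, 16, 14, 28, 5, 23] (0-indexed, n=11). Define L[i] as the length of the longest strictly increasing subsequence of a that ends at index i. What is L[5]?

1

   i    0    1    2    3    4    5    6    7    8    9   10
a[i]   12   20   16   27    4    1   16   14   28    5   23
L[i]    1    2    2    3    1    1    2    2    4    2    3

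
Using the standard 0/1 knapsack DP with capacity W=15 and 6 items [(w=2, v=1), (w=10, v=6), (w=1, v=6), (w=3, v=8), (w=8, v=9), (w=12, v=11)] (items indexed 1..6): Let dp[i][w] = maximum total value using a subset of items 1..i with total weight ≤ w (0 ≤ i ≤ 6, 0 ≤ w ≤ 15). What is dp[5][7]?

15

i\w   0   1   2   3   4   5   6   7   8   9  10  11  12  13  14  15
  0   0   0   0   0   0   0   0   0   0   0   0   0   0   0   0   0
  1   0   0   1   1   1   1   1   1   1   1   1   1   1   1   1   1
  2   0   0   1   1   1   1   1   1   1   1   6   6   7   7   7   7
  3   0   6   6   7   7   7   7   7   7   7   7  12  12  13  13  13
  4   0   6   6   8  14  14  15  15  15  15  15  15  15  15  20  20
  5   0   6   6   8  14  14  15  15  15  15  15  17  23  23  24  24
  6   0   6   6   8  14  14  15  15  15  15  15  17  23  23  24  24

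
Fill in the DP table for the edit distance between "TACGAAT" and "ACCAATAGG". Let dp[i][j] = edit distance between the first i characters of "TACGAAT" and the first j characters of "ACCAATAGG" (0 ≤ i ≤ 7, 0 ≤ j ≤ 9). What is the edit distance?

   ''  A  C  C  A  A  T  A  G  G
''  0  1  2  3  4  5  6  7  8  9
 T  1  1  2  3  4  5  5  6  7  8
 A  2  1  2  3  3  4  5  5  6  7
 C  3  2  1  2  3  4  5  6  6  7
 G  4  3  2  2  3  4  5  6  6  6
 A  5  4  3  3  2  3  4  5  6  7
 A  6  5  4  4  3  2  3  4  5  6
 T  7  6  5  5  4  3  2  3  4  5

5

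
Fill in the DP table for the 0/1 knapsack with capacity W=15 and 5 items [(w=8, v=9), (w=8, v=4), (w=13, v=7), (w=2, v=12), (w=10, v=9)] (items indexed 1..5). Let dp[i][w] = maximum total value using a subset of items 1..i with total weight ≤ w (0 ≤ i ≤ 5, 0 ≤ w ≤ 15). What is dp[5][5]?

12

i\w   0   1   2   3   4   5   6   7   8   9  10  11  12  13  14  15
  0   0   0   0   0   0   0   0   0   0   0   0   0   0   0   0   0
  1   0   0   0   0   0   0   0   0   9   9   9   9   9   9   9   9
  2   0   0   0   0   0   0   0   0   9   9   9   9   9   9   9   9
  3   0   0   0   0   0   0   0   0   9   9   9   9   9   9   9   9
  4   0   0  12  12  12  12  12  12  12  12  21  21  21  21  21  21
  5   0   0  12  12  12  12  12  12  12  12  21  21  21  21  21  21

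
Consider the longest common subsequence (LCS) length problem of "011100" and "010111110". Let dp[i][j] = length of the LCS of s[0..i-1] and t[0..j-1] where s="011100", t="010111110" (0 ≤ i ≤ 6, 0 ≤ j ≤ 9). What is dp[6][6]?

4

   ''  0  1  0  1  1  1  1  1  0
''  0  0  0  0  0  0  0  0  0  0
 0  0  1  1  1  1  1  1  1  1  1
 1  0  1  2  2  2  2  2  2  2  2
 1  0  1  2  2  3  3  3  3  3  3
 1  0  1  2  2  3  4  4  4  4  4
 0  0  1  2  3  3  4  4  4  4  5
 0  0  1  2  3  3  4  4  4  4  5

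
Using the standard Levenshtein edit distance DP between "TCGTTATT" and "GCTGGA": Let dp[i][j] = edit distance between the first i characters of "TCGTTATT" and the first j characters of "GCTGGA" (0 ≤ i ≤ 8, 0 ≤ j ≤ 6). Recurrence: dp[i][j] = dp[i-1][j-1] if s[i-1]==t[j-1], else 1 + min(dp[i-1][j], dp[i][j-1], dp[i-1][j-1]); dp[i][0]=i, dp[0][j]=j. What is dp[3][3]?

   ''  G  C  T  G  G  A
''  0  1  2  3  4  5  6
 T  1  1  2  2  3  4  5
 C  2  2  1  2  3  4  5
 G  3  2  2  2  2  3  4
 T  4  3  3  2  3  3  4
 T  5  4  4  3  3  4  4
 A  6  5  5  4  4  4  4
 T  7  6  6  5  5  5  5
 T  8  7  7  6  6  6  6

2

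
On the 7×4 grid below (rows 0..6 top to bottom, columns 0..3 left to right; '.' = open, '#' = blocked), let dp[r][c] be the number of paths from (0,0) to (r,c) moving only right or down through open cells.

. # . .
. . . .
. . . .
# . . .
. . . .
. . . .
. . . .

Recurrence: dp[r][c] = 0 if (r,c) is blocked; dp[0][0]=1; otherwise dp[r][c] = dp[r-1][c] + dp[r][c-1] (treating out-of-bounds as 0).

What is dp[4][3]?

r\c   0   1   2   3
  0   1   0   0   0
  1   1   1   1   1
  2   1   2   3   4
  3   0   2   5   9
  4   0   2   7  16
  5   0   2   9  25
  6   0   2  11  36

16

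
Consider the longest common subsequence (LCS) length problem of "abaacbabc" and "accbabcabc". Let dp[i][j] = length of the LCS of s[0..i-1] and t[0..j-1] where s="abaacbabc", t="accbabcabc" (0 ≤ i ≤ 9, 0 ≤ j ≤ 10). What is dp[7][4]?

3

   ''  a  c  c  b  a  b  c  a  b  c
''  0  0  0  0  0  0  0  0  0  0  0
 a  0  1  1  1  1  1  1  1  1  1  1
 b  0  1  1  1  2  2  2  2  2  2  2
 a  0  1  1  1  2  3  3  3  3  3  3
 a  0  1  1  1  2  3  3  3  4  4  4
 c  0  1  2  2  2  3  3  4  4  4  5
 b  0  1  2  2  3  3  4  4  4  5  5
 a  0  1  2  2  3  4  4  4  5  5  5
 b  0  1  2  2  3  4  5  5  5  6  6
 c  0  1  2  3  3  4  5  6  6  6  7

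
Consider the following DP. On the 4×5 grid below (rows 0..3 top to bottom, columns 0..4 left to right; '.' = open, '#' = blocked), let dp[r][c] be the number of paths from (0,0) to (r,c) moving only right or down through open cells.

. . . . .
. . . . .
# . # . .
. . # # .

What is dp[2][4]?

r\c   0   1   2   3   4
  0   1   1   1   1   1
  1   1   2   3   4   5
  2   0   2   0   4   9
  3   0   2   0   0   9

9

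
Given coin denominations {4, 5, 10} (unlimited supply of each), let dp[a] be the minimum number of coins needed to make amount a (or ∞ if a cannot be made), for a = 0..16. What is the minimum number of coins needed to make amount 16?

 a  0  1  2  3  4  5  6  7  8  9 10 11 12 13 14 15 16
dp  0  -  -  -  1  1  -  -  2  2  1  -  3  3  2  2  4
(- denotes ∞ / unreachable)

4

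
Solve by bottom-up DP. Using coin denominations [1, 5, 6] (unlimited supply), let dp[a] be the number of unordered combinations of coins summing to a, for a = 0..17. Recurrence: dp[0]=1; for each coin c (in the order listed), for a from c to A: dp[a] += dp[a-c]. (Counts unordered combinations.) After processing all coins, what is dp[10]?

4

after  coin     0     1     2     3     4     5     6     7     8     9    10    11    12    13    14    15    16    17
          1     1     1     1     1     1     1     1     1     1     1     1     1     1     1     1     1     1     1
          5     1     1     1     1     1     2     2     2     2     2     3     3     3     3     3     4     4     4
          6     1     1     1     1     1     2     3     3     3     3     4     5     6     6     6     7     8     9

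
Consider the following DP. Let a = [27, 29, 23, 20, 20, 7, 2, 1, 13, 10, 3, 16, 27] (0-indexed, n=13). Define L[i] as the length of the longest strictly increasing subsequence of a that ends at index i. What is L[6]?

1

   i    0    1    2    3    4    5    6    7    8    9   10   11   12
a[i]   27   29   23   20   20    7    2    1   13   10    3   16   27
L[i]    1    2    1    1    1    1    1    1    2    2    2    3    4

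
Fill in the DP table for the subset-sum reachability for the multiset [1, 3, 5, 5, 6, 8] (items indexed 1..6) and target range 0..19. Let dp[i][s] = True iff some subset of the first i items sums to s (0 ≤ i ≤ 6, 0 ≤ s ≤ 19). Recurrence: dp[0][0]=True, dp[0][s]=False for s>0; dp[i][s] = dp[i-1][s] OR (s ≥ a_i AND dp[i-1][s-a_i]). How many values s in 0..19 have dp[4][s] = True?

12

i\s   0   1   2   3   4   5   6   7   8   9  10  11  12  13  14  15  16  17  18  19
  0   T   F   F   F   F   F   F   F   F   F   F   F   F   F   F   F   F   F   F   F
  1   T   T   F   F   F   F   F   F   F   F   F   F   F   F   F   F   F   F   F   F
  2   T   T   F   T   T   F   F   F   F   F   F   F   F   F   F   F   F   F   F   F
  3   T   T   F   T   T   T   T   F   T   T   F   F   F   F   F   F   F   F   F   F
  4   T   T   F   T   T   T   T   F   T   T   T   T   F   T   T   F   F   F   F   F
  5   T   T   F   T   T   T   T   T   T   T   T   T   T   T   T   T   T   T   F   T
  6   T   T   F   T   T   T   T   T   T   T   T   T   T   T   T   T   T   T   T   T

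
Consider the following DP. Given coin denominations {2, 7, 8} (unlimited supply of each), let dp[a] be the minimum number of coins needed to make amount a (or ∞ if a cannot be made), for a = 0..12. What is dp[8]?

1

 a  0  1  2  3  4  5  6  7  8  9 10 11 12
dp  0  -  1  -  2  -  3  1  1  2  2  3  3
(- denotes ∞ / unreachable)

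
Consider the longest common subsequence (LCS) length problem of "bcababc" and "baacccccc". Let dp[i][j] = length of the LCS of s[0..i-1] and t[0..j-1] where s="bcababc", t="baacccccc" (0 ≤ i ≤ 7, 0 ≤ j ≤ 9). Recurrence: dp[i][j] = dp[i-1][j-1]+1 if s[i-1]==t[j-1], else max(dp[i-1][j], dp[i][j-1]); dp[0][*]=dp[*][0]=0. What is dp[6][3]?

   ''  b  a  a  c  c  c  c  c  c
''  0  0  0  0  0  0  0  0  0  0
 b  0  1  1  1  1  1  1  1  1  1
 c  0  1  1  1  2  2  2  2  2  2
 a  0  1  2  2  2  2  2  2  2  2
 b  0  1  2  2  2  2  2  2  2  2
 a  0  1  2  3  3  3  3  3  3  3
 b  0  1  2  3  3  3  3  3  3  3
 c  0  1  2  3  4  4  4  4  4  4

3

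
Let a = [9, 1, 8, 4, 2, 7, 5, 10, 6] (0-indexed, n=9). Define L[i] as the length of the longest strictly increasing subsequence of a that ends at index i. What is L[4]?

   i    0    1    2    3    4    5    6    7    8
a[i]    9    1    8    4    2    7    5   10    6
L[i]    1    1    2    2    2    3    3    4    4

2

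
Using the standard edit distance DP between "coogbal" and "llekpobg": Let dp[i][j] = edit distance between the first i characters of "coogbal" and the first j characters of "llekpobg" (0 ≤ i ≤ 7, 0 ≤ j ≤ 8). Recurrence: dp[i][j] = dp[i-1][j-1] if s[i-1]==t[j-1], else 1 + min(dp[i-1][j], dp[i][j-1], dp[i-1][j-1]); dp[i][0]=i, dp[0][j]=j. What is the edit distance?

   ''  l  l  e  k  p  o  b  g
''  0  1  2  3  4  5  6  7  8
 c  1  1  2  3  4  5  6  7  8
 o  2  2  2  3  4  5  5  6  7
 o  3  3  3  3  4  5  5  6  7
 g  4  4  4  4  4  5  6  6  6
 b  5  5  5  5  5  5  6  6  7
 a  6  6  6  6  6  6  6  7  7
 l  7  6  6  7  7  7  7  7  8

8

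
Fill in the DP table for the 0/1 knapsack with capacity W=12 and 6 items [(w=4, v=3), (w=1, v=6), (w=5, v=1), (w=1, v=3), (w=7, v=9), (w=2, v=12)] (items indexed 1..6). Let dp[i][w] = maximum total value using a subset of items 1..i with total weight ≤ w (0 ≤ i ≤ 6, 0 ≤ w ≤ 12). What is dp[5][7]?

12

i\w   0   1   2   3   4   5   6   7   8   9  10  11  12
  0   0   0   0   0   0   0   0   0   0   0   0   0   0
  1   0   0   0   0   3   3   3   3   3   3   3   3   3
  2   0   6   6   6   6   9   9   9   9   9   9   9   9
  3   0   6   6   6   6   9   9   9   9   9  10  10  10
  4   0   6   9   9   9   9  12  12  12  12  12  13  13
  5   0   6   9   9   9   9  12  12  15  18  18  18  18
  6   0   6  12  18  21  21  21  21  24  24  27  30  30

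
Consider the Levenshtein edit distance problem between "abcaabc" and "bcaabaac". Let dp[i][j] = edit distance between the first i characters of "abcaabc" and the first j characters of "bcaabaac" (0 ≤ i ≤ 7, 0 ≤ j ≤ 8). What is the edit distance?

   ''  b  c  a  a  b  a  a  c
''  0  1  2  3  4  5  6  7  8
 a  1  1  2  2  3  4  5  6  7
 b  2  1  2  3  3  3  4  5  6
 c  3  2  1  2  3  4  4  5  5
 a  4  3  2  1  2  3  4  4  5
 a  5  4  3  2  1  2  3  4  5
 b  6  5  4  3  2  1  2  3  4
 c  7  6  5  4  3  2  2  3  3

3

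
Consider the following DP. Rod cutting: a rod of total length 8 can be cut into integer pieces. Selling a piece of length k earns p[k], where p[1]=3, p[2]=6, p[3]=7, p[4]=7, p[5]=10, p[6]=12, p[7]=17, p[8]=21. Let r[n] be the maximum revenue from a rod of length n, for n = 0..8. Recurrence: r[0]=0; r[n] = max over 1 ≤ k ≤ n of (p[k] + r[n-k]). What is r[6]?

   n    0    1    2    3    4    5    6    7    8
r[n]    0    3    6    9   12   15   18   21   24

18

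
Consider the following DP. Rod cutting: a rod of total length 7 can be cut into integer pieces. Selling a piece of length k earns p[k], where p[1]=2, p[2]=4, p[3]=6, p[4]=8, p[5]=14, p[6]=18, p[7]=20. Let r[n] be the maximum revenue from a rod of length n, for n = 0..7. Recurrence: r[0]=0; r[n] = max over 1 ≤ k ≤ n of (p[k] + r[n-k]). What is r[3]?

6

   n    0    1    2    3    4    5    6    7
r[n]    0    2    4    6    8   14   18   20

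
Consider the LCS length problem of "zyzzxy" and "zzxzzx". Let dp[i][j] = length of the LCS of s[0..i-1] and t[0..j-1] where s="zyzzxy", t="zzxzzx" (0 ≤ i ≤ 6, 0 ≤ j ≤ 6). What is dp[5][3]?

   ''  z  z  x  z  z  x
''  0  0  0  0  0  0  0
 z  0  1  1  1  1  1  1
 y  0  1  1  1  1  1  1
 z  0  1  2  2  2  2  2
 z  0  1  2  2  3  3  3
 x  0  1  2  3  3  3  4
 y  0  1  2  3  3  3  4

3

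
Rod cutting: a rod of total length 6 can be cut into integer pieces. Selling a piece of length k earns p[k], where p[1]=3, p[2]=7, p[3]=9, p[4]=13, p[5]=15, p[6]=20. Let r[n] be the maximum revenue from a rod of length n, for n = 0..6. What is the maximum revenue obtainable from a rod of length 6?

21

   n    0    1    2    3    4    5    6
r[n]    0    3    7   10   14   17   21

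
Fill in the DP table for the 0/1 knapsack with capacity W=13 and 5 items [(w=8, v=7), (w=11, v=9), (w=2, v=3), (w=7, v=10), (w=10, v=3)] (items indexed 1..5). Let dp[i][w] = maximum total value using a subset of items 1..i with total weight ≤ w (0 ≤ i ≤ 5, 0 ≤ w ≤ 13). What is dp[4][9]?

i\w   0   1   2   3   4   5   6   7   8   9  10  11  12  13
  0   0   0   0   0   0   0   0   0   0   0   0   0   0   0
  1   0   0   0   0   0   0   0   0   7   7   7   7   7   7
  2   0   0   0   0   0   0   0   0   7   7   7   9   9   9
  3   0   0   3   3   3   3   3   3   7   7  10  10  10  12
  4   0   0   3   3   3   3   3  10  10  13  13  13  13  13
  5   0   0   3   3   3   3   3  10  10  13  13  13  13  13

13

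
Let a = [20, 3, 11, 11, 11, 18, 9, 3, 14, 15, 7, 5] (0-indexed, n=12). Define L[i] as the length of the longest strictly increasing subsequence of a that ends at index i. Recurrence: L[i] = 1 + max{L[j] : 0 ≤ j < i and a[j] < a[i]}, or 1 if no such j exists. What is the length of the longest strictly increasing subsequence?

   i    0    1    2    3    4    5    6    7    8    9   10   11
a[i]   20    3   11   11   11   18    9    3   14   15    7    5
L[i]    1    1    2    2    2    3    2    1    3    4    2    2

4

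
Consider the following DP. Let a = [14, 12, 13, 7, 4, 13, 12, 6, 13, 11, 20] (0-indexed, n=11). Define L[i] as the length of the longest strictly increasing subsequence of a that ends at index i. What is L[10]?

   i    0    1    2    3    4    5    6    7    8    9   10
a[i]   14   12   13    7    4   13   12    6   13   11   20
L[i]    1    1    2    1    1    2    2    2    3    3    4

4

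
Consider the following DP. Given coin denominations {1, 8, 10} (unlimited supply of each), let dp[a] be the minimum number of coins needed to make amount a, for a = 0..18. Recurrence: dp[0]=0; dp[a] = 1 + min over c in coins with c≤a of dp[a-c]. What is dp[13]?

4

 a  0  1  2  3  4  5  6  7  8  9 10 11 12 13 14 15 16 17 18
dp  0  1  2  3  4  5  6  7  1  2  1  2  3  4  5  6  2  3  2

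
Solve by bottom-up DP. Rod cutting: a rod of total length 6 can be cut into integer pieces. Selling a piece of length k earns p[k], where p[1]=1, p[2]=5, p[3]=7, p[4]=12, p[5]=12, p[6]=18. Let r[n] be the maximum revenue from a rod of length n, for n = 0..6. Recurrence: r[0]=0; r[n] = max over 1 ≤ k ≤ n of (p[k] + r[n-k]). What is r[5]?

   n    0    1    2    3    4    5    6
r[n]    0    1    5    7   12   13   18

13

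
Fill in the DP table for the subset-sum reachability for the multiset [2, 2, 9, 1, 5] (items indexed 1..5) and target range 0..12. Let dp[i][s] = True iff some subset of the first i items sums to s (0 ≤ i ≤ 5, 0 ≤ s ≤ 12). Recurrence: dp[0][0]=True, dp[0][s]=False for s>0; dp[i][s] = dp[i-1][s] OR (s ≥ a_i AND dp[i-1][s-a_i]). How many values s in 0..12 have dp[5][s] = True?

i\s   0   1   2   3   4   5   6   7   8   9  10  11  12
  0   T   F   F   F   F   F   F   F   F   F   F   F   F
  1   T   F   T   F   F   F   F   F   F   F   F   F   F
  2   T   F   T   F   T   F   F   F   F   F   F   F   F
  3   T   F   T   F   T   F   F   F   F   T   F   T   F
  4   T   T   T   T   T   T   F   F   F   T   T   T   T
  5   T   T   T   T   T   T   T   T   T   T   T   T   T

13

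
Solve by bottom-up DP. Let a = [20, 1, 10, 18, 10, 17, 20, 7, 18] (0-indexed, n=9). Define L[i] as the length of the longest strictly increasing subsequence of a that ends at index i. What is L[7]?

   i    0    1    2    3    4    5    6    7    8
a[i]   20    1   10   18   10   17   20    7   18
L[i]    1    1    2    3    2    3    4    2    4

2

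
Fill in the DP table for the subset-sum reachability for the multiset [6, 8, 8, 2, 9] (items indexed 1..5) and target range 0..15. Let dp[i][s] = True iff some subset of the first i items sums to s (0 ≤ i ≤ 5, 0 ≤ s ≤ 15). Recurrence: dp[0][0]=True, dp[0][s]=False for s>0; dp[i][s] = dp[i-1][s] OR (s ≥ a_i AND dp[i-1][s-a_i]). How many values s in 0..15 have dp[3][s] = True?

i\s   0   1   2   3   4   5   6   7   8   9  10  11  12  13  14  15
  0   T   F   F   F   F   F   F   F   F   F   F   F   F   F   F   F
  1   T   F   F   F   F   F   T   F   F   F   F   F   F   F   F   F
  2   T   F   F   F   F   F   T   F   T   F   F   F   F   F   T   F
  3   T   F   F   F   F   F   T   F   T   F   F   F   F   F   T   F
  4   T   F   T   F   F   F   T   F   T   F   T   F   F   F   T   F
  5   T   F   T   F   F   F   T   F   T   T   T   T   F   F   T   T

4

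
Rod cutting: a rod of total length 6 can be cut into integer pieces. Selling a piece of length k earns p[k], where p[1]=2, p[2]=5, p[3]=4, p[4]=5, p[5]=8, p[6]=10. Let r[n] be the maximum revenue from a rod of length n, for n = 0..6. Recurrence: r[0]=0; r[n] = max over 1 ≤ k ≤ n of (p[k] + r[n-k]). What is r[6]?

   n    0    1    2    3    4    5    6
r[n]    0    2    5    7   10   12   15

15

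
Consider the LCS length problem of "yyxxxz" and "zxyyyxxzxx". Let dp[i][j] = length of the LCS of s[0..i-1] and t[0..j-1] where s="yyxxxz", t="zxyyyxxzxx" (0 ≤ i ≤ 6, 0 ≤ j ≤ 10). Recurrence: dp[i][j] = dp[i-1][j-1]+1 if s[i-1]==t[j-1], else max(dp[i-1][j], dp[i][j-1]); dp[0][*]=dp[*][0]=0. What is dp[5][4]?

2

   ''  z  x  y  y  y  x  x  z  x  x
''  0  0  0  0  0  0  0  0  0  0  0
 y  0  0  0  1  1  1  1  1  1  1  1
 y  0  0  0  1  2  2  2  2  2  2  2
 x  0  0  1  1  2  2  3  3  3  3  3
 x  0  0  1  1  2  2  3  4  4  4  4
 x  0  0  1  1  2  2  3  4  4  5  5
 z  0  1  1  1  2  2  3  4  5  5  5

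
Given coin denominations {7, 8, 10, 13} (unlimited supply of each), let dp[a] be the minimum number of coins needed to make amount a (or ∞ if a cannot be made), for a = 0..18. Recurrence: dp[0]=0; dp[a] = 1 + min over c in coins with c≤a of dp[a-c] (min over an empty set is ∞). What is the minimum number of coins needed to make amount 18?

2

 a  0  1  2  3  4  5  6  7  8  9 10 11 12 13 14 15 16 17 18
dp  0  -  -  -  -  -  -  1  1  -  1  -  -  1  2  2  2  2  2
(- denotes ∞ / unreachable)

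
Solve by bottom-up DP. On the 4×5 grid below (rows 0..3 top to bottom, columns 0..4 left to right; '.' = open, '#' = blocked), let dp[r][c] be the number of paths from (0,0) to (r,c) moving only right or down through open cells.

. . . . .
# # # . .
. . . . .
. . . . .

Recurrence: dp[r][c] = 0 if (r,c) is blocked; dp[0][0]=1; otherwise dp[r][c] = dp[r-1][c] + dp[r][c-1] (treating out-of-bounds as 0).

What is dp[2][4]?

r\c   0   1   2   3   4
  0   1   1   1   1   1
  1   0   0   0   1   2
  2   0   0   0   1   3
  3   0   0   0   1   4

3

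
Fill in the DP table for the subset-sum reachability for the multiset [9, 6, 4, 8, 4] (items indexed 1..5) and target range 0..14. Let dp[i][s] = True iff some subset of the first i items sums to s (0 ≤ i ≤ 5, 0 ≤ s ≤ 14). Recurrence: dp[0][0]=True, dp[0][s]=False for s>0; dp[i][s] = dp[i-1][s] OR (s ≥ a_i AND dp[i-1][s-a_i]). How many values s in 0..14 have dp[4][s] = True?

i\s   0   1   2   3   4   5   6   7   8   9  10  11  12  13  14
  0   T   F   F   F   F   F   F   F   F   F   F   F   F   F   F
  1   T   F   F   F   F   F   F   F   F   T   F   F   F   F   F
  2   T   F   F   F   F   F   T   F   F   T   F   F   F   F   F
  3   T   F   F   F   T   F   T   F   F   T   T   F   F   T   F
  4   T   F   F   F   T   F   T   F   T   T   T   F   T   T   T
  5   T   F   F   F   T   F   T   F   T   T   T   F   T   T   T

9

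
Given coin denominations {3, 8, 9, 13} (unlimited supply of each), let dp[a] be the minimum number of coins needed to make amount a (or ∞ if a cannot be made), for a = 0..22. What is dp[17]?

2

 a  0  1  2  3  4  5  6  7  8  9 10 11 12 13 14 15 16 17 18 19 20 21 22
dp  0  -  -  1  -  -  2  -  1  1  -  2  2  1  3  3  2  2  2  3  3  2  2
(- denotes ∞ / unreachable)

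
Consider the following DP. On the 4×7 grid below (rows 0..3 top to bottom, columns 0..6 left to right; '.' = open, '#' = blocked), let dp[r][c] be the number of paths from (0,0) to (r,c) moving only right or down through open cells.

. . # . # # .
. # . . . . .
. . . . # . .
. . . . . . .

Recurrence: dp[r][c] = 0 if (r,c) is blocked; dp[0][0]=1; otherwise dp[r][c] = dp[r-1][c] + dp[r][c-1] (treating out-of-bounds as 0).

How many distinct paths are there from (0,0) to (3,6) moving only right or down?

4

r\c   0   1   2   3   4   5   6
  0   1   1   0   0   0   0   0
  1   1   0   0   0   0   0   0
  2   1   1   1   1   0   0   0
  3   1   2   3   4   4   4   4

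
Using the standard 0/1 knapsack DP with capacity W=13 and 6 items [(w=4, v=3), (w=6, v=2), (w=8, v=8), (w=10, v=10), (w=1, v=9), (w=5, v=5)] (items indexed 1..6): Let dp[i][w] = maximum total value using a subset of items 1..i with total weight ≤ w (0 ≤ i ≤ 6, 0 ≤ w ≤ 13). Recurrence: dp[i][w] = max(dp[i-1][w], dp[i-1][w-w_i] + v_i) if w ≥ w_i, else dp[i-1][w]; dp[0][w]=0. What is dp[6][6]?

14

i\w   0   1   2   3   4   5   6   7   8   9  10  11  12  13
  0   0   0   0   0   0   0   0   0   0   0   0   0   0   0
  1   0   0   0   0   3   3   3   3   3   3   3   3   3   3
  2   0   0   0   0   3   3   3   3   3   3   5   5   5   5
  3   0   0   0   0   3   3   3   3   8   8   8   8  11  11
  4   0   0   0   0   3   3   3   3   8   8  10  10  11  11
  5   0   9   9   9   9  12  12  12  12  17  17  19  19  20
  6   0   9   9   9   9  12  14  14  14  17  17  19  19  20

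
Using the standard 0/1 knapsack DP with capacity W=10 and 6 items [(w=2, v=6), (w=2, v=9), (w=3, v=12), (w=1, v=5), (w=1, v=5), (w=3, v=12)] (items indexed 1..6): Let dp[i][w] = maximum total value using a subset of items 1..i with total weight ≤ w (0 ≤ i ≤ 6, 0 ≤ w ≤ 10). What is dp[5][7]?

i\w   0   1   2   3   4   5   6   7   8   9  10
  0   0   0   0   0   0   0   0   0   0   0   0
  1   0   0   6   6   6   6   6   6   6   6   6
  2   0   0   9   9  15  15  15  15  15  15  15
  3   0   0   9  12  15  21  21  27  27  27  27
  4   0   5   9  14  17  21  26  27  32  32  32
  5   0   5  10  14  19  22  26  31  32  37  37
  6   0   5  10  14  19  22  26  31  34  38  43

31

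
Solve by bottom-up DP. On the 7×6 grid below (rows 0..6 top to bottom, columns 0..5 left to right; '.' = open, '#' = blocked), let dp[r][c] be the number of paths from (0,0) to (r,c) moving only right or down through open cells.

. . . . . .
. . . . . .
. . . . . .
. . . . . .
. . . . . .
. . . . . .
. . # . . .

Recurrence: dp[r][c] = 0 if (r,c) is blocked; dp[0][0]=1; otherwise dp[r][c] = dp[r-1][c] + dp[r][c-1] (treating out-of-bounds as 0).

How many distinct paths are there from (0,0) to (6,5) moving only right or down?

434

r\c   0   1   2   3   4   5
  0   1   1   1   1   1   1
  1   1   2   3   4   5   6
  2   1   3   6  10  15  21
  3   1   4  10  20  35  56
  4   1   5  15  35  70 126
  5   1   6  21  56 126 252
  6   1   7   0  56 182 434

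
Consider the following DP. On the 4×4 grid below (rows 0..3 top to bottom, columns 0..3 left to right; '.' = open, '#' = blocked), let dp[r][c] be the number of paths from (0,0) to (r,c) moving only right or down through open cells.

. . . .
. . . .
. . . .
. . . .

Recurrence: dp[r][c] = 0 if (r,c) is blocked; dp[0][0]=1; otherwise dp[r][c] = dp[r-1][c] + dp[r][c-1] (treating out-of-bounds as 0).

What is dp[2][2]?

6

r\c   0   1   2   3
  0   1   1   1   1
  1   1   2   3   4
  2   1   3   6  10
  3   1   4  10  20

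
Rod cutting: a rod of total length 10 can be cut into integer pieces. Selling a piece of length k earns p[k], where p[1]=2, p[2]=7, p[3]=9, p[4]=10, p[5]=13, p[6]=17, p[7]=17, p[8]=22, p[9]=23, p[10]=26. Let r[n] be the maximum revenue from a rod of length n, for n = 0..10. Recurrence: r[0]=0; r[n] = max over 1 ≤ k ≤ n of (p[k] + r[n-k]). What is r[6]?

   n    0    1    2    3    4    5    6    7    8    9   10
r[n]    0    2    7    9   14   16   21   23   28   30   35

21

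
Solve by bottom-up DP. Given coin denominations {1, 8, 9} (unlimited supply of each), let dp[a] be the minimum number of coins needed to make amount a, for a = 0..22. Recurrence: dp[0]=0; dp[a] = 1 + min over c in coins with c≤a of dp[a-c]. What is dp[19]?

3

 a  0  1  2  3  4  5  6  7  8  9 10 11 12 13 14 15 16 17 18 19 20 21 22
dp  0  1  2  3  4  5  6  7  1  1  2  3  4  5  6  7  2  2  2  3  4  5  6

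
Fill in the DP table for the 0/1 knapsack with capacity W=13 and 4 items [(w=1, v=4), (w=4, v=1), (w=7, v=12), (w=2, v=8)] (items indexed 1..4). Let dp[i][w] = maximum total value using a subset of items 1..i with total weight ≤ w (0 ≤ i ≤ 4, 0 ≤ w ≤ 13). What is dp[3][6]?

5

i\w   0   1   2   3   4   5   6   7   8   9  10  11  12  13
  0   0   0   0   0   0   0   0   0   0   0   0   0   0   0
  1   0   4   4   4   4   4   4   4   4   4   4   4   4   4
  2   0   4   4   4   4   5   5   5   5   5   5   5   5   5
  3   0   4   4   4   4   5   5  12  16  16  16  16  17  17
  4   0   4   8  12  12  12  12  13  16  20  24  24  24  24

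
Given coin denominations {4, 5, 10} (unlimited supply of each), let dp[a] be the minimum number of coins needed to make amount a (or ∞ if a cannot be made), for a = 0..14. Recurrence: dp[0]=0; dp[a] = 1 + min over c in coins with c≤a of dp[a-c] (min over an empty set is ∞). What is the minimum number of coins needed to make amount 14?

2

 a  0  1  2  3  4  5  6  7  8  9 10 11 12 13 14
dp  0  -  -  -  1  1  -  -  2  2  1  -  3  3  2
(- denotes ∞ / unreachable)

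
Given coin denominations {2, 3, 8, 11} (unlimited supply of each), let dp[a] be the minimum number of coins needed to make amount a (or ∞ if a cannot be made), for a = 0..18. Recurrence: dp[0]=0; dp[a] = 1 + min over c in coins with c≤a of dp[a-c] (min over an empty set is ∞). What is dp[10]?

2

 a  0  1  2  3  4  5  6  7  8  9 10 11 12 13 14 15 16 17 18
dp  0  -  1  1  2  2  2  3  1  3  2  1  3  2  2  3  2  3  3
(- denotes ∞ / unreachable)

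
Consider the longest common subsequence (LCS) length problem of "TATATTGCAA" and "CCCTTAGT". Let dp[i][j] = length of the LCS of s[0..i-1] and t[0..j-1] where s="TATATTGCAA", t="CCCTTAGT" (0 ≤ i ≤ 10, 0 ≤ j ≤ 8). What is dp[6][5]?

   ''  C  C  C  T  T  A  G  T
''  0  0  0  0  0  0  0  0  0
 T  0  0  0  0  1  1  1  1  1
 A  0  0  0  0  1  1  2  2  2
 T  0  0  0  0  1  2  2  2  3
 A  0  0  0  0  1  2  3  3  3
 T  0  0  0  0  1  2  3  3  4
 T  0  0  0  0  1  2  3  3  4
 G  0  0  0  0  1  2  3  4  4
 C  0  1  1  1  1  2  3  4  4
 A  0  1  1  1  1  2  3  4  4
 A  0  1  1  1  1  2  3  4  4

2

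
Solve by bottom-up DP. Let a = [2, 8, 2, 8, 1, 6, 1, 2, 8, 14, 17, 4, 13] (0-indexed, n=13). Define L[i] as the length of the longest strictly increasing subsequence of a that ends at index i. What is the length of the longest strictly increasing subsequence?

   i    0    1    2    3    4    5    6    7    8    9   10   11   12
a[i]    2    8    2    8    1    6    1    2    8   14   17    4   13
L[i]    1    2    1    2    1    2    1    2    3    4    5    3    4

5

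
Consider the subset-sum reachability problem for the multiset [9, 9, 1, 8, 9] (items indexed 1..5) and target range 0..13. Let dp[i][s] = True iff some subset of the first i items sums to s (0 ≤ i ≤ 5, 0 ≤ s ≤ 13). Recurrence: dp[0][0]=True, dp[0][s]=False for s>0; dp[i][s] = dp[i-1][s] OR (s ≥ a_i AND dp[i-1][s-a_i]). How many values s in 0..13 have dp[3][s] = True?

4

i\s   0   1   2   3   4   5   6   7   8   9  10  11  12  13
  0   T   F   F   F   F   F   F   F   F   F   F   F   F   F
  1   T   F   F   F   F   F   F   F   F   T   F   F   F   F
  2   T   F   F   F   F   F   F   F   F   T   F   F   F   F
  3   T   T   F   F   F   F   F   F   F   T   T   F   F   F
  4   T   T   F   F   F   F   F   F   T   T   T   F   F   F
  5   T   T   F   F   F   F   F   F   T   T   T   F   F   F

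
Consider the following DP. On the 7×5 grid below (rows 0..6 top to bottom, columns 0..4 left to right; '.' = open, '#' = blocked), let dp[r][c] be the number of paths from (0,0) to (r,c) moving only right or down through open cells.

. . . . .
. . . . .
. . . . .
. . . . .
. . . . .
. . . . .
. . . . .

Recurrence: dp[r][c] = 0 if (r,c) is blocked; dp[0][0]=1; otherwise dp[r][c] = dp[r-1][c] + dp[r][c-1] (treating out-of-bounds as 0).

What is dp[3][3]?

20

r\c   0   1   2   3   4
  0   1   1   1   1   1
  1   1   2   3   4   5
  2   1   3   6  10  15
  3   1   4  10  20  35
  4   1   5  15  35  70
  5   1   6  21  56 126
  6   1   7  28  84 210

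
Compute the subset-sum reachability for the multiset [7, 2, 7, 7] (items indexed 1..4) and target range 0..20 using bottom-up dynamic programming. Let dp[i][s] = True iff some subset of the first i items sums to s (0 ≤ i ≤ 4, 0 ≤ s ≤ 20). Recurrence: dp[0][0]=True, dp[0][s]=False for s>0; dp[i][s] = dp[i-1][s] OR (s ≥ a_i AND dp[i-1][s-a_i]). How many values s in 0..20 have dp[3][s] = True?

i\s   0   1   2   3   4   5   6   7   8   9  10  11  12  13  14  15  16  17  18  19  20
  0   T   F   F   F   F   F   F   F   F   F   F   F   F   F   F   F   F   F   F   F   F
  1   T   F   F   F   F   F   F   T   F   F   F   F   F   F   F   F   F   F   F   F   F
  2   T   F   T   F   F   F   F   T   F   T   F   F   F   F   F   F   F   F   F   F   F
  3   T   F   T   F   F   F   F   T   F   T   F   F   F   F   T   F   T   F   F   F   F
  4   T   F   T   F   F   F   F   T   F   T   F   F   F   F   T   F   T   F   F   F   F

6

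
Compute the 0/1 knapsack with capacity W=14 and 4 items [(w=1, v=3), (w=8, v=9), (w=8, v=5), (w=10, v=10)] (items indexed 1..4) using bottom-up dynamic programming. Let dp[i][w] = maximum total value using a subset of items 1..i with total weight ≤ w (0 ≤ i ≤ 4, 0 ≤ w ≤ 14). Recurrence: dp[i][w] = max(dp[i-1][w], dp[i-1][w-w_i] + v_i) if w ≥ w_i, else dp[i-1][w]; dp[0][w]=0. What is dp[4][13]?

i\w   0   1   2   3   4   5   6   7   8   9  10  11  12  13  14
  0   0   0   0   0   0   0   0   0   0   0   0   0   0   0   0
  1   0   3   3   3   3   3   3   3   3   3   3   3   3   3   3
  2   0   3   3   3   3   3   3   3   9  12  12  12  12  12  12
  3   0   3   3   3   3   3   3   3   9  12  12  12  12  12  12
  4   0   3   3   3   3   3   3   3   9  12  12  13  13  13  13

13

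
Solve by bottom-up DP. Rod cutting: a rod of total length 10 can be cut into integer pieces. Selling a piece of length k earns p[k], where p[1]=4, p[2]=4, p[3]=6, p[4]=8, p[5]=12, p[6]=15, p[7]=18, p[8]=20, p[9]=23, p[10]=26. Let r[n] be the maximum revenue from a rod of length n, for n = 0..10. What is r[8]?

   n    0    1    2    3    4    5    6    7    8    9   10
r[n]    0    4    8   12   16   20   24   28   32   36   40

32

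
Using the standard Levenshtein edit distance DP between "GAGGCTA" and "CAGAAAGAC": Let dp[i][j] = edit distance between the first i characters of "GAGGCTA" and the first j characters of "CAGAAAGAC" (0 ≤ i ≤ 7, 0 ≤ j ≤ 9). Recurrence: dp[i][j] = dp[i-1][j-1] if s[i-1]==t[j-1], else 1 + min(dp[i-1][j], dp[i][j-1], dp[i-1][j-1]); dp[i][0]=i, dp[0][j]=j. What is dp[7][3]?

5

   ''  C  A  G  A  A  A  G  A  C
''  0  1  2  3  4  5  6  7  8  9
 G  1  1  2  2  3  4  5  6  7  8
 A  2  2  1  2  2  3  4  5  6  7
 G  3  3  2  1  2  3  4  4  5  6
 G  4  4  3  2  2  3  4  4  5  6
 C  5  4  4  3  3  3  4  5  5  5
 T  6  5  5  4  4  4  4  5  6  6
 A  7  6  5  5  4  4  4  5  5  6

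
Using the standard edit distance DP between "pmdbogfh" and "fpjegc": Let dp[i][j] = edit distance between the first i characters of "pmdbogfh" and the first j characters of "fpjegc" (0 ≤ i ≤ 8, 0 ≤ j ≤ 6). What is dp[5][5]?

5

   ''  f  p  j  e  g  c
''  0  1  2  3  4  5  6
 p  1  1  1  2  3  4  5
 m  2  2  2  2  3  4  5
 d  3  3  3  3  3  4  5
 b  4  4  4  4  4  4  5
 o  5  5  5  5  5  5  5
 g  6  6  6  6  6  5  6
 f  7  6  7  7  7  6  6
 h  8  7  7  8  8  7  7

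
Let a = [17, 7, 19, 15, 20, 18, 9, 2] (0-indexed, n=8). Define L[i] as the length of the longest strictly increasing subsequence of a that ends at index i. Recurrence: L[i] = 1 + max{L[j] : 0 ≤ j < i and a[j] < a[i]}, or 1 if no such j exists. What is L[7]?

1

   i    0    1    2    3    4    5    6    7
a[i]   17    7   19   15   20   18    9    2
L[i]    1    1    2    2    3    3    2    1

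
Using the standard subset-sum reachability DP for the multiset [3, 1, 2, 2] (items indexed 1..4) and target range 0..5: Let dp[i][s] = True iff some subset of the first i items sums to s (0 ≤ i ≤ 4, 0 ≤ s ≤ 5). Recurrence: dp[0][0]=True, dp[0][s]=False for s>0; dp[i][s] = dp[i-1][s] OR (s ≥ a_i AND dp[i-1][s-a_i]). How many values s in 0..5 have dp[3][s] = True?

6

i\s   0   1   2   3   4   5
  0   T   F   F   F   F   F
  1   T   F   F   T   F   F
  2   T   T   F   T   T   F
  3   T   T   T   T   T   T
  4   T   T   T   T   T   T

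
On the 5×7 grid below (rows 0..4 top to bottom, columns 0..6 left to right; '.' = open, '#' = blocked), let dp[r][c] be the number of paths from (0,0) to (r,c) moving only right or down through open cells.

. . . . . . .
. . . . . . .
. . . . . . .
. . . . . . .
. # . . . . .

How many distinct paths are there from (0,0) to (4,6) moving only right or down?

205

r\c   0   1   2   3   4   5   6
  0   1   1   1   1   1   1   1
  1   1   2   3   4   5   6   7
  2   1   3   6  10  15  21  28
  3   1   4  10  20  35  56  84
  4   1   0  10  30  65 121 205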